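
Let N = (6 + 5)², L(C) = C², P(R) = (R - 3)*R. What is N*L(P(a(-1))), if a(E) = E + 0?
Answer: 1936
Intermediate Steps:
a(E) = E
P(R) = R*(-3 + R) (P(R) = (-3 + R)*R = R*(-3 + R))
N = 121 (N = 11² = 121)
N*L(P(a(-1))) = 121*(-(-3 - 1))² = 121*(-1*(-4))² = 121*4² = 121*16 = 1936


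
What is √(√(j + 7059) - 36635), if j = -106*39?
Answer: √(-36635 + 15*√13) ≈ 191.26*I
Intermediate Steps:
j = -4134
√(√(j + 7059) - 36635) = √(√(-4134 + 7059) - 36635) = √(√2925 - 36635) = √(15*√13 - 36635) = √(-36635 + 15*√13)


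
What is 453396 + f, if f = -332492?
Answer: 120904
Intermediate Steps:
453396 + f = 453396 - 332492 = 120904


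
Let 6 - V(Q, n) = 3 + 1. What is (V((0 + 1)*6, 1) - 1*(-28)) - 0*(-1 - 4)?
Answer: 30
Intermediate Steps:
V(Q, n) = 2 (V(Q, n) = 6 - (3 + 1) = 6 - 1*4 = 6 - 4 = 2)
(V((0 + 1)*6, 1) - 1*(-28)) - 0*(-1 - 4) = (2 - 1*(-28)) - 0*(-1 - 4) = (2 + 28) - 0*(-5) = 30 - 101*0 = 30 + 0 = 30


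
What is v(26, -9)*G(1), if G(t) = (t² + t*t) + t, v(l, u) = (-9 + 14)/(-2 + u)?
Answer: -15/11 ≈ -1.3636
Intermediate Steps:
v(l, u) = 5/(-2 + u)
G(t) = t + 2*t² (G(t) = (t² + t²) + t = 2*t² + t = t + 2*t²)
v(26, -9)*G(1) = (5/(-2 - 9))*(1*(1 + 2*1)) = (5/(-11))*(1*(1 + 2)) = (5*(-1/11))*(1*3) = -5/11*3 = -15/11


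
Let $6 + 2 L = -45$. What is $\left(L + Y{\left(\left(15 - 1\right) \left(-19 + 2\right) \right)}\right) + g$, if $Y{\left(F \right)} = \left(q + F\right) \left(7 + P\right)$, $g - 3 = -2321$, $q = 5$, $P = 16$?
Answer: $- \frac{15405}{2} \approx -7702.5$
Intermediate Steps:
$L = - \frac{51}{2}$ ($L = -3 + \frac{1}{2} \left(-45\right) = -3 - \frac{45}{2} = - \frac{51}{2} \approx -25.5$)
$g = -2318$ ($g = 3 - 2321 = -2318$)
$Y{\left(F \right)} = 115 + 23 F$ ($Y{\left(F \right)} = \left(5 + F\right) \left(7 + 16\right) = \left(5 + F\right) 23 = 115 + 23 F$)
$\left(L + Y{\left(\left(15 - 1\right) \left(-19 + 2\right) \right)}\right) + g = \left(- \frac{51}{2} + \left(115 + 23 \left(15 - 1\right) \left(-19 + 2\right)\right)\right) - 2318 = \left(- \frac{51}{2} + \left(115 + 23 \cdot 14 \left(-17\right)\right)\right) - 2318 = \left(- \frac{51}{2} + \left(115 + 23 \left(-238\right)\right)\right) - 2318 = \left(- \frac{51}{2} + \left(115 - 5474\right)\right) - 2318 = \left(- \frac{51}{2} - 5359\right) - 2318 = - \frac{10769}{2} - 2318 = - \frac{15405}{2}$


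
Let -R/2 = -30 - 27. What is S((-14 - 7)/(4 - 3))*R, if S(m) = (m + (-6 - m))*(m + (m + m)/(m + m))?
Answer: 13680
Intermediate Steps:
R = 114 (R = -2*(-30 - 27) = -2*(-57) = 114)
S(m) = -6 - 6*m (S(m) = -6*(m + (2*m)/((2*m))) = -6*(m + (2*m)*(1/(2*m))) = -6*(m + 1) = -6*(1 + m) = -6 - 6*m)
S((-14 - 7)/(4 - 3))*R = (-6 - 6*(-14 - 7)/(4 - 3))*114 = (-6 - (-126)/1)*114 = (-6 - (-126))*114 = (-6 - 6*(-21))*114 = (-6 + 126)*114 = 120*114 = 13680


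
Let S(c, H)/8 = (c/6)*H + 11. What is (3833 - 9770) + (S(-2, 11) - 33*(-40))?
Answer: -13675/3 ≈ -4558.3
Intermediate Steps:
S(c, H) = 88 + 4*H*c/3 (S(c, H) = 8*((c/6)*H + 11) = 8*(H*c/6 + 11) = 8*(11 + H*c/6) = 88 + 4*H*c/3)
(3833 - 9770) + (S(-2, 11) - 33*(-40)) = (3833 - 9770) + ((88 + (4/3)*11*(-2)) - 33*(-40)) = -5937 + ((88 - 88/3) + 1320) = -5937 + (176/3 + 1320) = -5937 + 4136/3 = -13675/3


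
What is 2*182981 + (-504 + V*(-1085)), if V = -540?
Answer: 951358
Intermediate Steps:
2*182981 + (-504 + V*(-1085)) = 2*182981 + (-504 - 540*(-1085)) = 365962 + (-504 + 585900) = 365962 + 585396 = 951358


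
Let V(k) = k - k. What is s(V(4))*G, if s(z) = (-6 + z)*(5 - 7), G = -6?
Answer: -72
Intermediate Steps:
V(k) = 0
s(z) = 12 - 2*z (s(z) = (-6 + z)*(-2) = 12 - 2*z)
s(V(4))*G = (12 - 2*0)*(-6) = (12 + 0)*(-6) = 12*(-6) = -72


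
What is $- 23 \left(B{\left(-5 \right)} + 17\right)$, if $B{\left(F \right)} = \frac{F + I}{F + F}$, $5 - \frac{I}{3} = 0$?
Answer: $-368$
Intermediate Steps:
$I = 15$ ($I = 15 - 0 = 15 + 0 = 15$)
$B{\left(F \right)} = \frac{15 + F}{2 F}$ ($B{\left(F \right)} = \frac{F + 15}{F + F} = \frac{15 + F}{2 F}$)
$- 23 \left(B{\left(-5 \right)} + 17\right) = - 23 \left(\frac{15 - 5}{2 \left(-5\right)} + 17\right) = - 23 \left(\frac{1}{2} \left(- \frac{1}{5}\right) 10 + 17\right) = - 23 \left(-1 + 17\right) = \left(-23\right) 16 = -368$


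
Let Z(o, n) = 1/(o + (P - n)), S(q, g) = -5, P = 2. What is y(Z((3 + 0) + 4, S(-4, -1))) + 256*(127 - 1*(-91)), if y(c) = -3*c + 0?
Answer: 781309/14 ≈ 55808.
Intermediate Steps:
Z(o, n) = 1/(2 + o - n) (Z(o, n) = 1/(o + (2 - n)) = 1/(2 + o - n))
y(c) = -3*c
y(Z((3 + 0) + 4, S(-4, -1))) + 256*(127 - 1*(-91)) = -3/(2 + ((3 + 0) + 4) - 1*(-5)) + 256*(127 - 1*(-91)) = -3/(2 + (3 + 4) + 5) + 256*(127 + 91) = -3/(2 + 7 + 5) + 256*218 = -3/14 + 55808 = 781309/14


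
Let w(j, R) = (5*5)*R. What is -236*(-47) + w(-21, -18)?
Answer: 10642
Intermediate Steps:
w(j, R) = 25*R
-236*(-47) + w(-21, -18) = -236*(-47) + 25*(-18) = 11092 - 450 = 10642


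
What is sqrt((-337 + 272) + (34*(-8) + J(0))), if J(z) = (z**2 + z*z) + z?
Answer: I*sqrt(337) ≈ 18.358*I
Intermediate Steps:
J(z) = z + 2*z**2 (J(z) = (z**2 + z**2) + z = 2*z**2 + z = z + 2*z**2)
sqrt((-337 + 272) + (34*(-8) + J(0))) = sqrt((-337 + 272) + (34*(-8) + 0*(1 + 2*0))) = sqrt(-65 + (-272 + 0*(1 + 0))) = sqrt(-65 + (-272 + 0*1)) = sqrt(-65 + (-272 + 0)) = sqrt(-65 - 272) = sqrt(-337) = I*sqrt(337)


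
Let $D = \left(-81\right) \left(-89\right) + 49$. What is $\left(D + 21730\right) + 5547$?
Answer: $34535$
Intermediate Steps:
$D = 7258$ ($D = 7209 + 49 = 7258$)
$\left(D + 21730\right) + 5547 = \left(7258 + 21730\right) + 5547 = 28988 + 5547 = 34535$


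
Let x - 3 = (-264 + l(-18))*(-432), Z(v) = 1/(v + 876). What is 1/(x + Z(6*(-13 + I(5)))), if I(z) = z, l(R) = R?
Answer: 828/100872757 ≈ 8.2084e-6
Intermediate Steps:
Z(v) = 1/(876 + v)
x = 121827 (x = 3 + (-264 - 18)*(-432) = 3 - 282*(-432) = 3 + 121824 = 121827)
1/(x + Z(6*(-13 + I(5)))) = 1/(121827 + 1/(876 + 6*(-13 + 5))) = 1/(121827 + 1/(876 + 6*(-8))) = 1/(121827 + 1/(876 - 48)) = 1/(121827 + 1/828) = 1/(100872757/828) = 828/100872757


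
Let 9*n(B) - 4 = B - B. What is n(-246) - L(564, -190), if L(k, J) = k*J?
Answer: 964444/9 ≈ 1.0716e+5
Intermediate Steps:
L(k, J) = J*k
n(B) = 4/9 (n(B) = 4/9 + (B - B)/9 = 4/9 + (⅑)*0 = 4/9 + 0 = 4/9)
n(-246) - L(564, -190) = 4/9 - (-190)*564 = 4/9 - 1*(-107160) = 4/9 + 107160 = 964444/9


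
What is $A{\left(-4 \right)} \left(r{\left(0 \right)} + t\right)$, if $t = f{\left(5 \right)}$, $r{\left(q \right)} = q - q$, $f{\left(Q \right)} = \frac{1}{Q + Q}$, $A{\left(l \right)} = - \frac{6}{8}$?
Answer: $- \frac{3}{40} \approx -0.075$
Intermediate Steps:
$A{\left(l \right)} = - \frac{3}{4}$ ($A{\left(l \right)} = \left(-6\right) \frac{1}{8} = - \frac{3}{4}$)
$f{\left(Q \right)} = \frac{1}{2 Q}$
$r{\left(q \right)} = 0$
$t = \frac{1}{10}$ ($t = \frac{1}{2 \cdot 5} = \frac{1}{2} \cdot \frac{1}{5} = \frac{1}{10} \approx 0.1$)
$A{\left(-4 \right)} \left(r{\left(0 \right)} + t\right) = - \frac{3 \left(0 + \frac{1}{10}\right)}{4} = \left(- \frac{3}{4}\right) \frac{1}{10} = - \frac{3}{40}$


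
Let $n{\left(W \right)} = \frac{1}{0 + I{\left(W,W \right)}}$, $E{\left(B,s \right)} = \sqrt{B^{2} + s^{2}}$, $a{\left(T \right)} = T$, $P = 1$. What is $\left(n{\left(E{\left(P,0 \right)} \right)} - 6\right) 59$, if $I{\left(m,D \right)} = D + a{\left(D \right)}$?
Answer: $- \frac{649}{2} \approx -324.5$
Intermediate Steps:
$I{\left(m,D \right)} = 2 D$ ($I{\left(m,D \right)} = D + D = 2 D$)
$n{\left(W \right)} = \frac{1}{2 W}$ ($n{\left(W \right)} = \frac{1}{0 + 2 W} = \frac{1}{2 W}$)
$\left(n{\left(E{\left(P,0 \right)} \right)} - 6\right) 59 = \left(\frac{1}{2 \sqrt{1^{2} + 0^{2}}} - 6\right) 59 = \left(\frac{1}{2 \sqrt{1 + 0}} - 6\right) 59 = \left(\frac{1}{2 \sqrt{1}} - 6\right) 59 = \left(\frac{1}{2 \cdot 1} - 6\right) 59 = \left(\frac{1}{2} \cdot 1 - 6\right) 59 = \left(\frac{1}{2} - 6\right) 59 = \left(- \frac{11}{2}\right) 59 = - \frac{649}{2}$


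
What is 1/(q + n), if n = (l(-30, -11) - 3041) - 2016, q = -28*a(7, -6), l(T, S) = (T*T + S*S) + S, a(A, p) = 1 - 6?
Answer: -1/3907 ≈ -0.00025595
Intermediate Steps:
a(A, p) = -5
l(T, S) = S + S² + T² (l(T, S) = (T² + S²) + S = (S² + T²) + S = S + S² + T²)
q = 140 (q = -28*(-5) = 140)
n = -4047 (n = ((-11 + (-11)² + (-30)²) - 3041) - 2016 = ((-11 + 121 + 900) - 3041) - 2016 = (1010 - 3041) - 2016 = -2031 - 2016 = -4047)
1/(q + n) = 1/(140 - 4047) = 1/(-3907) = -1/3907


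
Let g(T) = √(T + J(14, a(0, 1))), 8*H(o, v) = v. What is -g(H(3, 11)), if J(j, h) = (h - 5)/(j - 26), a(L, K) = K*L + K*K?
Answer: -√246/12 ≈ -1.3070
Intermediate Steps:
H(o, v) = v/8
a(L, K) = K² + K*L (a(L, K) = K*L + K² = K² + K*L)
J(j, h) = (-5 + h)/(-26 + j)
g(T) = √(⅓ + T) (g(T) = √(T + (-5 + 1*(1 + 0))/(-26 + 14)) = √(T + (-5 + 1*1)/(-12)) = √(T - (-5 + 1)/12) = √(T - 1/12*(-4)) = √(T + ⅓) = √(⅓ + T))
-g(H(3, 11)) = -√(3 + 9*((⅛)*11))/3 = -√(3 + 9*(11/8))/3 = -√(3 + 99/8)/3 = -√(123/8)/3 = -√246/4/3 = -√246/12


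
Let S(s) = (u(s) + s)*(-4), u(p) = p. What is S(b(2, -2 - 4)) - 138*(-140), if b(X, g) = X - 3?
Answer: 19328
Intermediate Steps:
b(X, g) = -3 + X
S(s) = -8*s (S(s) = (s + s)*(-4) = (2*s)*(-4) = -8*s)
S(b(2, -2 - 4)) - 138*(-140) = -8*(-3 + 2) - 138*(-140) = -8*(-1) + 19320 = 8 + 19320 = 19328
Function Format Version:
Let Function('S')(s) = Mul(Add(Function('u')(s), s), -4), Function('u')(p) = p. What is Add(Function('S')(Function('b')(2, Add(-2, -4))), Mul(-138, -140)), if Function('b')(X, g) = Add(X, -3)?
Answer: 19328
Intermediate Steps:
Function('b')(X, g) = Add(-3, X)
Function('S')(s) = Mul(-8, s) (Function('S')(s) = Mul(Add(s, s), -4) = Mul(Mul(2, s), -4) = Mul(-8, s))
Add(Function('S')(Function('b')(2, Add(-2, -4))), Mul(-138, -140)) = Add(Mul(-8, Add(-3, 2)), Mul(-138, -140)) = Add(Mul(-8, -1), 19320) = Add(8, 19320) = 19328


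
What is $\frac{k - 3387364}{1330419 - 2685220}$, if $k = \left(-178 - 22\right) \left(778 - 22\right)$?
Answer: $\frac{3538564}{1354801} \approx 2.6119$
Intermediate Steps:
$k = -151200$ ($k = - 200 \left(778 - 22\right) = \left(-200\right) 756 = -151200$)
$\frac{k - 3387364}{1330419 - 2685220} = \frac{-151200 - 3387364}{1330419 - 2685220} = - \frac{3538564}{-1354801} = \left(-3538564\right) \left(- \frac{1}{1354801}\right) = \frac{3538564}{1354801}$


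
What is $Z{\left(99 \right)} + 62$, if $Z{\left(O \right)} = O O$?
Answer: $9863$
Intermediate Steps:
$Z{\left(O \right)} = O^{2}$
$Z{\left(99 \right)} + 62 = 99^{2} + 62 = 9801 + 62 = 9863$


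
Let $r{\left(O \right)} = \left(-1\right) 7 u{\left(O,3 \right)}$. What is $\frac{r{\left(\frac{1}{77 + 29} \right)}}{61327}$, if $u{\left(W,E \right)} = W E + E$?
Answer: $- \frac{321}{928666} \approx -0.00034566$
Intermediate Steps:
$u{\left(W,E \right)} = E + E W$ ($u{\left(W,E \right)} = E W + E = E + E W$)
$r{\left(O \right)} = -21 - 21 O$ ($r{\left(O \right)} = \left(-1\right) 7 \cdot 3 \left(1 + O\right) = - 7 \left(3 + 3 O\right) = -21 - 21 O$)
$\frac{r{\left(\frac{1}{77 + 29} \right)}}{61327} = \frac{-21 - \frac{21}{77 + 29}}{61327} = \left(-21 - \frac{21}{106}\right) \frac{1}{61327} = \left(- \frac{2247}{106}\right) \frac{1}{61327} = - \frac{321}{928666}$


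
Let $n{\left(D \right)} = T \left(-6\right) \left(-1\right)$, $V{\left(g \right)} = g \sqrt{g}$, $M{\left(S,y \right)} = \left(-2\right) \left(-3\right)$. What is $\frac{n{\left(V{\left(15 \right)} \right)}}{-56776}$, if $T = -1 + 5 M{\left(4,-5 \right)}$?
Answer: $- \frac{87}{28388} \approx -0.0030647$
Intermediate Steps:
$M{\left(S,y \right)} = 6$
$T = 29$ ($T = -1 + 5 \cdot 6 = -1 + 30 = 29$)
$V{\left(g \right)} = g^{\frac{3}{2}}$
$n{\left(D \right)} = 174$ ($n{\left(D \right)} = 29 \left(-6\right) \left(-1\right) = \left(-174\right) \left(-1\right) = 174$)
$\frac{n{\left(V{\left(15 \right)} \right)}}{-56776} = \frac{174}{-56776} = 174 \left(- \frac{1}{56776}\right) = - \frac{87}{28388}$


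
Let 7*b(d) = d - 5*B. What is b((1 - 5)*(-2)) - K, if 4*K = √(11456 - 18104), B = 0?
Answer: 8/7 - I*√1662/2 ≈ 1.1429 - 20.384*I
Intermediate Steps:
b(d) = d/7 (b(d) = (d - 5*0)/7 = (d + 0)/7 = d/7)
K = I*√1662/2 (K = √(11456 - 18104)/4 = √(-6648)/4 = (2*I*√1662)/4 = I*√1662/2 ≈ 20.384*I)
b((1 - 5)*(-2)) - K = ((1 - 5)*(-2))/7 - I*√1662/2 = (-4*(-2))/7 - I*√1662/2 = (⅐)*8 - I*√1662/2 = 8/7 - I*√1662/2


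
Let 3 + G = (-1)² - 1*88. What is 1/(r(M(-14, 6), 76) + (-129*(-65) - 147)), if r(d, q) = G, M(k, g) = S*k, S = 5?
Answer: 1/8148 ≈ 0.00012273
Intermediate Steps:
M(k, g) = 5*k
G = -90 (G = -3 + ((-1)² - 1*88) = -3 + (1 - 88) = -3 - 87 = -90)
r(d, q) = -90
1/(r(M(-14, 6), 76) + (-129*(-65) - 147)) = 1/(-90 + (-129*(-65) - 147)) = 1/(-90 + (8385 - 147)) = 1/(-90 + 8238) = 1/8148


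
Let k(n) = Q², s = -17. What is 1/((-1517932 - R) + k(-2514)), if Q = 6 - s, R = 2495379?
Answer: -1/4012782 ≈ -2.4920e-7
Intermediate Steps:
Q = 23 (Q = 6 - 1*(-17) = 6 + 17 = 23)
k(n) = 529 (k(n) = 23² = 529)
1/((-1517932 - R) + k(-2514)) = 1/((-1517932 - 1*2495379) + 529) = 1/((-1517932 - 2495379) + 529) = 1/(-4013311 + 529) = 1/(-4012782) = -1/4012782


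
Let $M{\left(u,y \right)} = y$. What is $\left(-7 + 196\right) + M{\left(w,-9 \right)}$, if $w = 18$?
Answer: $180$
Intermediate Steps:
$\left(-7 + 196\right) + M{\left(w,-9 \right)} = \left(-7 + 196\right) - 9 = 189 - 9 = 180$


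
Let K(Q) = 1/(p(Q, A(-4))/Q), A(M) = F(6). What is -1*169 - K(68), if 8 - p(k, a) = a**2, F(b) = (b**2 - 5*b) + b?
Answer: -337/2 ≈ -168.50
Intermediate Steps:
F(b) = b**2 - 4*b
A(M) = 12 (A(M) = 6*(-4 + 6) = 6*2 = 12)
p(k, a) = 8 - a**2
K(Q) = -Q/136 (K(Q) = 1/((8 - 1*12**2)/Q) = 1/((8 - 1*144)/Q) = 1/((8 - 144)/Q) = 1/(-136/Q) = -Q/136)
-1*169 - K(68) = -1*169 - (-1)*68/136 = -169 - 1*(-1/2) = -169 + 1/2 = -337/2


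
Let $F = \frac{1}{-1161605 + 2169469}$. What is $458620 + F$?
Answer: $\frac{462226587681}{1007864} \approx 4.5862 \cdot 10^{5}$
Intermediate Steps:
$F = \frac{1}{1007864} \approx 9.922 \cdot 10^{-7}$
$458620 + F = 458620 + \frac{1}{1007864} = \frac{462226587681}{1007864}$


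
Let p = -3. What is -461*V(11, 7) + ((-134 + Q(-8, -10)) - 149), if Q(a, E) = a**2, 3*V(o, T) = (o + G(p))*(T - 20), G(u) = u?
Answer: 47287/3 ≈ 15762.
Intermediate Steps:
V(o, T) = (-20 + T)*(-3 + o)/3 (V(o, T) = ((o - 3)*(T - 20))/3 = ((-3 + o)*(-20 + T))/3 = ((-20 + T)*(-3 + o))/3 = (-20 + T)*(-3 + o)/3)
-461*V(11, 7) + ((-134 + Q(-8, -10)) - 149) = -461*(20 - 1*7 - 20/3*11 + (1/3)*7*11) + ((-134 + (-8)**2) - 149) = -461*(20 - 7 - 220/3 + 77/3) + ((-134 + 64) - 149) = -461*(-104/3) + (-70 - 149) = 47944/3 - 219 = 47287/3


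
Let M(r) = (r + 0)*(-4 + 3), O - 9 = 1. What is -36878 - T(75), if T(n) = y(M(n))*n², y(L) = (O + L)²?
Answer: -23802503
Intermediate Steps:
O = 10 (O = 9 + 1 = 10)
M(r) = -r (M(r) = r*(-1) = -r)
y(L) = (10 + L)²
T(n) = n²*(10 - n)² (T(n) = (10 - n)²*n² = n²*(10 - n)²)
-36878 - T(75) = -36878 - 75²*(-10 + 75)² = -36878 - 5625*65² = -36878 - 5625*4225 = -36878 - 1*23765625 = -36878 - 23765625 = -23802503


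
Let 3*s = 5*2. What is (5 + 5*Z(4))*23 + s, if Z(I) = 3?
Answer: 1390/3 ≈ 463.33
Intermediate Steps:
s = 10/3 (s = (5*2)/3 = (⅓)*10 = 10/3 ≈ 3.3333)
(5 + 5*Z(4))*23 + s = (5 + 5*3)*23 + 10/3 = (5 + 15)*23 + 10/3 = 20*23 + 10/3 = 460 + 10/3 = 1390/3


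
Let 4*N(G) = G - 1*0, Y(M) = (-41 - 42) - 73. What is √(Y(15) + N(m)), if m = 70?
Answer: I*√554/2 ≈ 11.769*I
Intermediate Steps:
Y(M) = -156 (Y(M) = -83 - 73 = -156)
N(G) = G/4 (N(G) = (G - 1*0)/4 = (G + 0)/4 = G/4)
√(Y(15) + N(m)) = √(-156 + (¼)*70) = √(-156 + 35/2) = √(-277/2) = I*√554/2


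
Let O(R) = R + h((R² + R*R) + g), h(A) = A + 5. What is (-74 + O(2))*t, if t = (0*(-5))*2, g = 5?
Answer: 0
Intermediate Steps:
h(A) = 5 + A
O(R) = 10 + R + 2*R² (O(R) = R + (5 + ((R² + R*R) + 5)) = R + (5 + ((R² + R²) + 5)) = R + (5 + (2*R² + 5)) = R + (5 + (5 + 2*R²)) = R + (10 + 2*R²) = 10 + R + 2*R²)
t = 0 (t = 0*2 = 0)
(-74 + O(2))*t = (-74 + (10 + 2 + 2*2²))*0 = (-74 + (10 + 2 + 2*4))*0 = (-74 + (10 + 2 + 8))*0 = (-74 + 20)*0 = -54*0 = 0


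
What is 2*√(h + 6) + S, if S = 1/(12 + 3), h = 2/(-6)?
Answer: 1/15 + 2*√51/3 ≈ 4.8276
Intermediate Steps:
h = -⅓ (h = 2*(-⅙) = -⅓ ≈ -0.33333)
S = 1/15 ≈ 0.066667
2*√(h + 6) + S = 2*√(-⅓ + 6) + 1/15 = 2*√(17/3) + 1/15 = 2*(√51/3) + 1/15 = 2*√51/3 + 1/15 = 1/15 + 2*√51/3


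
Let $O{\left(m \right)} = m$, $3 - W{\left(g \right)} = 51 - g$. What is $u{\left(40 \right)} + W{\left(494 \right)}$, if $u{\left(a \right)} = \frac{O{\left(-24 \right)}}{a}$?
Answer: $\frac{2227}{5} \approx 445.4$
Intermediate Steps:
$W{\left(g \right)} = -48 + g$ ($W{\left(g \right)} = 3 - \left(51 - g\right) = 3 + \left(-51 + g\right) = -48 + g$)
$u{\left(a \right)} = - \frac{24}{a}$
$u{\left(40 \right)} + W{\left(494 \right)} = - \frac{24}{40} + \left(-48 + 494\right) = \left(-24\right) \frac{1}{40} + 446 = - \frac{3}{5} + 446 = \frac{2227}{5}$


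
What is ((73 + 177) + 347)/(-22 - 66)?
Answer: -597/88 ≈ -6.7841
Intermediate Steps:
((73 + 177) + 347)/(-22 - 66) = (250 + 347)/(-88) = 597*(-1/88) = -597/88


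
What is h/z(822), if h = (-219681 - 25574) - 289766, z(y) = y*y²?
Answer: -535021/555412248 ≈ -0.00096329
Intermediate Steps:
z(y) = y³
h = -535021 (h = -245255 - 289766 = -535021)
h/z(822) = -535021/(822³) = -535021/555412248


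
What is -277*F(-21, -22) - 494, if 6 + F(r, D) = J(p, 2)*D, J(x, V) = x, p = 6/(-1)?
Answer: -35396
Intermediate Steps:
p = -6 (p = 6*(-1) = -6)
F(r, D) = -6 - 6*D
-277*F(-21, -22) - 494 = -277*(-6 - 6*(-22)) - 494 = -277*(-6 + 132) - 494 = -277*126 - 494 = -34902 - 494 = -35396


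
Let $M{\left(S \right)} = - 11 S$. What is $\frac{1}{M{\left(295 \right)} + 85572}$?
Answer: $\frac{1}{82327} \approx 1.2147 \cdot 10^{-5}$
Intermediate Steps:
$\frac{1}{M{\left(295 \right)} + 85572} = \frac{1}{\left(-11\right) 295 + 85572} = \frac{1}{-3245 + 85572} = \frac{1}{82327}$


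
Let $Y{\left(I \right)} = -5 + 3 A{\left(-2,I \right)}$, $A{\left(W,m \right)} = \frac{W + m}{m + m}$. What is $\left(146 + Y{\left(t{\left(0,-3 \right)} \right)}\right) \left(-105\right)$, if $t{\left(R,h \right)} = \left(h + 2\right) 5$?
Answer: $- \frac{30051}{2} \approx -15026.0$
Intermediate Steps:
$t{\left(R,h \right)} = 10 + 5 h$ ($t{\left(R,h \right)} = \left(2 + h\right) 5 = 10 + 5 h$)
$A{\left(W,m \right)} = \frac{W + m}{2 m}$
$Y{\left(I \right)} = -5 + \frac{3 \left(-2 + I\right)}{2 I}$ ($Y{\left(I \right)} = -5 + 3 \frac{-2 + I}{2 I} = -5 + \frac{3 \left(-2 + I\right)}{2 I}$)
$\left(146 + Y{\left(t{\left(0,-3 \right)} \right)}\right) \left(-105\right) = \left(146 - \left(\frac{7}{2} + \frac{3}{10 + 5 \left(-3\right)}\right)\right) \left(-105\right) = \left(146 - \left(\frac{7}{2} + \frac{3}{10 - 15}\right)\right) \left(-105\right) = \left(146 - \left(\frac{7}{2} + \frac{3}{-5}\right)\right) \left(-105\right) = \left(146 - \frac{29}{10}\right) \left(-105\right) = \frac{1431}{10} \left(-105\right) = - \frac{30051}{2}$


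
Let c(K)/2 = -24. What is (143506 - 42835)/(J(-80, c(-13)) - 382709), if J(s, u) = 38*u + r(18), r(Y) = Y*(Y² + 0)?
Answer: -100671/378701 ≈ -0.26583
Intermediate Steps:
c(K) = -48 (c(K) = 2*(-24) = -48)
r(Y) = Y³ (r(Y) = Y*Y² = Y³)
J(s, u) = 5832 + 38*u (J(s, u) = 38*u + 18³ = 38*u + 5832 = 5832 + 38*u)
(143506 - 42835)/(J(-80, c(-13)) - 382709) = (143506 - 42835)/((5832 + 38*(-48)) - 382709) = 100671/((5832 - 1824) - 382709) = 100671/(4008 - 382709) = 100671/(-378701) = 100671*(-1/378701) = -100671/378701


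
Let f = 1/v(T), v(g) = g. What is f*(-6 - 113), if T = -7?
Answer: 17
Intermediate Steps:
f = -⅐ (f = 1/(-7) = -⅐ ≈ -0.14286)
f*(-6 - 113) = -(-6 - 113)/7 = -⅐*(-119) = 17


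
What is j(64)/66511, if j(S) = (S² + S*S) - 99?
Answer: 8093/66511 ≈ 0.12168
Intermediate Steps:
j(S) = -99 + 2*S² (j(S) = (S² + S²) - 99 = 2*S² - 99 = -99 + 2*S²)
j(64)/66511 = (-99 + 2*64²)/66511 = (-99 + 2*4096)*(1/66511) = (-99 + 8192)*(1/66511) = 8093*(1/66511) = 8093/66511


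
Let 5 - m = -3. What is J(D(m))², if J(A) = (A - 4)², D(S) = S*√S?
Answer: 311552 - 135168*√2 ≈ 1.2040e+5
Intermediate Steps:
m = 8 (m = 5 - 1*(-3) = 5 + 3 = 8)
D(S) = S^(3/2)
J(A) = (-4 + A)²
J(D(m))² = ((-4 + 8^(3/2))²)² = ((-4 + 16*√2)²)² = (-4 + 16*√2)⁴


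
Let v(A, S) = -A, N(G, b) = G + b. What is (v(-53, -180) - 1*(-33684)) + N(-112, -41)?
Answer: 33584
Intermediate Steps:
(v(-53, -180) - 1*(-33684)) + N(-112, -41) = (-1*(-53) - 1*(-33684)) + (-112 - 41) = (53 + 33684) - 153 = 33737 - 153 = 33584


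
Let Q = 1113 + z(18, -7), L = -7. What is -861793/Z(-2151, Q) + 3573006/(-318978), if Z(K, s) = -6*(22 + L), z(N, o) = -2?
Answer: 5084656241/531630 ≈ 9564.3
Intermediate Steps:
Q = 1111 (Q = 1113 - 2 = 1111)
Z(K, s) = -90 (Z(K, s) = -6*(22 - 7) = -6*15 = -1*90 = -90)
-861793/Z(-2151, Q) + 3573006/(-318978) = -861793/(-90) + 3573006/(-318978) = -861793*(-1/90) + 3573006*(-1/318978) = 861793/90 - 595501/53163 = 5084656241/531630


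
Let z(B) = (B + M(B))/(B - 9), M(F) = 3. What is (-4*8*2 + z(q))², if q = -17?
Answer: 680625/169 ≈ 4027.4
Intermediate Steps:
z(B) = (3 + B)/(-9 + B) (z(B) = (B + 3)/(B - 9) = (3 + B)/(-9 + B))
(-4*8*2 + z(q))² = (-4*8*2 + (3 - 17)/(-9 - 17))² = (-32*2 - 14/(-26))² = (-64 - 1/26*(-14))² = (-64 + 7/13)² = (-825/13)² = 680625/169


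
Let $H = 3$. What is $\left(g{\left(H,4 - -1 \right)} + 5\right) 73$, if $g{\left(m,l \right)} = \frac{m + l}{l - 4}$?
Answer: $949$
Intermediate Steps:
$g{\left(m,l \right)} = \frac{l + m}{-4 + l}$
$\left(g{\left(H,4 - -1 \right)} + 5\right) 73 = \left(\frac{\left(4 - -1\right) + 3}{-4 + \left(4 - -1\right)} + 5\right) 73 = \left(\frac{\left(4 + 1\right) + 3}{-4 + \left(4 + 1\right)} + 5\right) 73 = \left(\frac{5 + 3}{-4 + 5} + 5\right) 73 = \left(1^{-1} \cdot 8 + 5\right) 73 = \left(1 \cdot 8 + 5\right) 73 = \left(8 + 5\right) 73 = 13 \cdot 73 = 949$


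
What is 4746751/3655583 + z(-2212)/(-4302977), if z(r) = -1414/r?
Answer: 3227174970466983/2485322552153378 ≈ 1.2985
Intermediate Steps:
4746751/3655583 + z(-2212)/(-4302977) = 4746751/3655583 - 1414/(-2212)/(-4302977) = 4746751*(1/3655583) - 1414*(-1/2212)*(-1/4302977) = 4746751/3655583 + (101/158)*(-1/4302977) = 4746751/3655583 - 101/679870366 = 3227174970466983/2485322552153378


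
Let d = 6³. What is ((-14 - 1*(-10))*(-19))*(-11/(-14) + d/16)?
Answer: 7600/7 ≈ 1085.7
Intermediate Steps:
d = 216
((-14 - 1*(-10))*(-19))*(-11/(-14) + d/16) = ((-14 - 1*(-10))*(-19))*(-11/(-14) + 216/16) = ((-14 + 10)*(-19))*(-11*(-1/14) + 216*(1/16)) = (-4*(-19))*(11/14 + 27/2) = 76*(100/7) = 7600/7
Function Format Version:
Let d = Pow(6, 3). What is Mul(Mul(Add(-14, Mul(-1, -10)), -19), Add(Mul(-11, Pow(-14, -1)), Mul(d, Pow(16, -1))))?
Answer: Rational(7600, 7) ≈ 1085.7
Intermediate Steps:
d = 216
Mul(Mul(Add(-14, Mul(-1, -10)), -19), Add(Mul(-11, Pow(-14, -1)), Mul(d, Pow(16, -1)))) = Mul(Mul(Add(-14, Mul(-1, -10)), -19), Add(Mul(-11, Pow(-14, -1)), Mul(216, Pow(16, -1)))) = Mul(Mul(Add(-14, 10), -19), Add(Mul(-11, Rational(-1, 14)), Mul(216, Rational(1, 16)))) = Mul(Mul(-4, -19), Add(Rational(11, 14), Rational(27, 2))) = Mul(76, Rational(100, 7)) = Rational(7600, 7)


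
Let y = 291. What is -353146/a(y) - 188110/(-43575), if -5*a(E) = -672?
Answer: -52255289/19920 ≈ -2623.3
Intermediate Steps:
a(E) = 672/5 (a(E) = -1/5*(-672) = 672/5)
-353146/a(y) - 188110/(-43575) = -353146/672/5 - 188110/(-43575) = -353146*5/672 - 188110*(-1/43575) = -882865/336 + 37622/8715 = -52255289/19920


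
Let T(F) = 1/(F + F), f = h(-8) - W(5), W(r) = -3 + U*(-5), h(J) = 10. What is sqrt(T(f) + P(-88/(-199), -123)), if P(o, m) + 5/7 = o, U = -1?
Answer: 3*I*sqrt(722967)/5572 ≈ 0.45779*I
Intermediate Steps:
P(o, m) = -5/7 + o
W(r) = 2 (W(r) = -3 - 1*(-5) = -3 + 5 = 2)
f = 8 (f = 10 - 1*2 = 10 - 2 = 8)
T(F) = 1/(2*F)
sqrt(T(f) + P(-88/(-199), -123)) = sqrt((1/2)/8 + (-5/7 - 88/(-199))) = sqrt((1/2)*(1/8) + (-5/7 - 88*(-1/199))) = sqrt(1/16 + (-5/7 + 88/199)) = sqrt(1/16 - 379/1393) = sqrt(-4671/22288) = 3*I*sqrt(722967)/5572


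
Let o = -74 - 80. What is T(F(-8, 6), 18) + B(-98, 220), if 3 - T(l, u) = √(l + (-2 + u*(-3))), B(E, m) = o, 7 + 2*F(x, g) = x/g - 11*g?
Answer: -151 - I*√3354/6 ≈ -151.0 - 9.6523*I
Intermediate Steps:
o = -154
F(x, g) = -7/2 - 11*g/2 + x/(2*g) (F(x, g) = -7/2 + (x/g - 11*g)/2 = -7/2 + (-11*g + x/g)/2 = -7/2 + (-11*g/2 + x/(2*g)) = -7/2 - 11*g/2 + x/(2*g))
B(E, m) = -154
T(l, u) = 3 - √(-2 + l - 3*u) (T(l, u) = 3 - √(l + (-2 + u*(-3))) = 3 - √(l + (-2 - 3*u)) = 3 - √(-2 + l - 3*u))
T(F(-8, 6), 18) + B(-98, 220) = (3 - √(-2 + (½)*(-8 - 1*6*(7 + 11*6))/6 - 3*18)) - 154 = (3 - √(-2 + (½)*(⅙)*(-8 - 1*6*(7 + 66)) - 54)) - 154 = (3 - √(-2 + (½)*(⅙)*(-8 - 1*6*73) - 54)) - 154 = (3 - √(-2 + (½)*(⅙)*(-8 - 438) - 54)) - 154 = (3 - √(-2 + (½)*(⅙)*(-446) - 54)) - 154 = (3 - √(-2 - 223/6 - 54)) - 154 = (3 - √(-559/6)) - 154 = (3 - I*√3354/6) - 154 = -151 - I*√3354/6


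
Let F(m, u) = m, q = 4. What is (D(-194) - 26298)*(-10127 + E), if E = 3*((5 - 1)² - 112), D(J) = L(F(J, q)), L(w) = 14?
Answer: 273747860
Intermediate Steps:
D(J) = 14
E = -288 (E = 3*(4² - 112) = 3*(16 - 112) = 3*(-96) = -288)
(D(-194) - 26298)*(-10127 + E) = (14 - 26298)*(-10127 - 288) = -26284*(-10415) = 273747860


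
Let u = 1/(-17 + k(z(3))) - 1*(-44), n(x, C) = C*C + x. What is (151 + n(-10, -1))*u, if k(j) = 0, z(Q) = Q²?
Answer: 106074/17 ≈ 6239.6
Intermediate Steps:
n(x, C) = x + C² (n(x, C) = C² + x = x + C²)
u = 747/17 (u = 1/(-17 + 0) - 1*(-44) = 1/(-17) + 44 = -1/17 + 44 = 747/17 ≈ 43.941)
(151 + n(-10, -1))*u = (151 + (-10 + (-1)²))*(747/17) = (151 + (-10 + 1))*(747/17) = (151 - 9)*(747/17) = 142*(747/17) = 106074/17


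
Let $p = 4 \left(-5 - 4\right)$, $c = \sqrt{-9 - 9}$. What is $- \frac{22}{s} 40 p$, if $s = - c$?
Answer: $5280 i \sqrt{2} \approx 7467.0 i$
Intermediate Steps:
$c = 3 i \sqrt{2}$ ($c = \sqrt{-18} = 3 i \sqrt{2} \approx 4.2426 i$)
$s = - 3 i \sqrt{2} \approx - 4.2426 i$
$p = -36$ ($p = 4 \left(-9\right) = -36$)
$- \frac{22}{s} 40 p = - \frac{22}{\left(-3\right) i \sqrt{2}} \cdot 40 \left(-36\right) = - 22 \frac{i \sqrt{2}}{6} \cdot 40 \left(-36\right) = - \frac{11 i \sqrt{2}}{3} \cdot 40 \left(-36\right) = - \frac{440 i \sqrt{2}}{3} \left(-36\right) = 5280 i \sqrt{2}$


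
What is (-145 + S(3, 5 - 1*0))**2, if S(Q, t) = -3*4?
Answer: 24649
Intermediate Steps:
S(Q, t) = -12
(-145 + S(3, 5 - 1*0))**2 = (-145 - 12)**2 = (-157)**2 = 24649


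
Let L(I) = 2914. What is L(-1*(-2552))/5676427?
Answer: 2914/5676427 ≈ 0.00051335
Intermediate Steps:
L(-1*(-2552))/5676427 = 2914/5676427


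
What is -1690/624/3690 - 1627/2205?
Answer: -3205121/4339440 ≈ -0.73860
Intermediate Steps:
-1690/624/3690 - 1627/2205 = -1690*1/624*(1/3690) - 1627*1/2205 = -65/24*1/3690 - 1627/2205 = -13/17712 - 1627/2205 = -3205121/4339440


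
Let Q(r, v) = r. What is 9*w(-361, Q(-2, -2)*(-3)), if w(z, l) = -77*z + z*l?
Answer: 230679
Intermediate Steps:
w(z, l) = -77*z + l*z
9*w(-361, Q(-2, -2)*(-3)) = 9*(-361*(-77 - 2*(-3))) = 9*(-361*(-77 + 6)) = 9*(-361*(-71)) = 9*25631 = 230679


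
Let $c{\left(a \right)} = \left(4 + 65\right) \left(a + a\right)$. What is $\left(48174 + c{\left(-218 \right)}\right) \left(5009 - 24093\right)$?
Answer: $-345229560$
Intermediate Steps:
$c{\left(a \right)} = 138 a$ ($c{\left(a \right)} = 69 \cdot 2 a = 138 a$)
$\left(48174 + c{\left(-218 \right)}\right) \left(5009 - 24093\right) = \left(48174 + 138 \left(-218\right)\right) \left(5009 - 24093\right) = \left(48174 - 30084\right) \left(-19084\right) = 18090 \left(-19084\right) = -345229560$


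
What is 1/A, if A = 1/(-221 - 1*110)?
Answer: -331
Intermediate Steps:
A = -1/331 (A = 1/(-221 - 110) = 1/(-331) = -1/331 ≈ -0.0030211)
1/A = 1/(-1/331) = -331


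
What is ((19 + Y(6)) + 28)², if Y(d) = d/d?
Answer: 2304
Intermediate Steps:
Y(d) = 1
((19 + Y(6)) + 28)² = ((19 + 1) + 28)² = (20 + 28)² = 48² = 2304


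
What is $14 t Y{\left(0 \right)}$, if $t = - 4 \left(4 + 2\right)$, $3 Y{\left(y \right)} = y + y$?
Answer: $0$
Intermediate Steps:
$Y{\left(y \right)} = \frac{2 y}{3}$ ($Y{\left(y \right)} = \frac{y + y}{3} = \frac{2 y}{3}$)
$t = -24$ ($t = \left(-4\right) 6 = -24$)
$14 t Y{\left(0 \right)} = 14 \left(-24\right) \frac{2}{3} \cdot 0 = \left(-336\right) 0 = 0$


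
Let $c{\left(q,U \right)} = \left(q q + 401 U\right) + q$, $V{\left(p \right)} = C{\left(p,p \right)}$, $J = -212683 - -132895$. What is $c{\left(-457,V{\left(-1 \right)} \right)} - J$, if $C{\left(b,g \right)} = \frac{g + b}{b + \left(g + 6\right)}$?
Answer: $\frac{575959}{2} \approx 2.8798 \cdot 10^{5}$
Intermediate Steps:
$J = -79788$ ($J = -212683 + 132895 = -79788$)
$C{\left(b,g \right)} = \frac{b + g}{6 + b + g}$ ($C{\left(b,g \right)} = \frac{b + g}{b + \left(6 + g\right)} = \frac{b + g}{6 + b + g}$)
$V{\left(p \right)} = \frac{2 p}{6 + 2 p}$ ($V{\left(p \right)} = \frac{p + p}{6 + p + p} = \frac{2 p}{6 + 2 p}$)
$c{\left(q,U \right)} = q + q^{2} + 401 U$ ($c{\left(q,U \right)} = \left(q^{2} + 401 U\right) + q = q + q^{2} + 401 U$)
$c{\left(-457,V{\left(-1 \right)} \right)} - J = \left(-457 + \left(-457\right)^{2} + 401 \left(- \frac{1}{3 - 1}\right)\right) - -79788 = \left(-457 + 208849 + 401 \left(- \frac{1}{2}\right)\right) + 79788 = \left(-457 + 208849 - \frac{401}{2}\right) + 79788 = \frac{416383}{2} + 79788 = \frac{575959}{2}$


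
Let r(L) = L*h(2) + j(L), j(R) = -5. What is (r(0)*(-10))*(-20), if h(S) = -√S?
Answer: -1000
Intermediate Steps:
r(L) = -5 - L*√2 (r(L) = L*(-√2) - 5 = -L*√2 - 5 = -5 - L*√2)
(r(0)*(-10))*(-20) = ((-5 - 1*0*√2)*(-10))*(-20) = ((-5 + 0)*(-10))*(-20) = -5*(-10)*(-20) = 50*(-20) = -1000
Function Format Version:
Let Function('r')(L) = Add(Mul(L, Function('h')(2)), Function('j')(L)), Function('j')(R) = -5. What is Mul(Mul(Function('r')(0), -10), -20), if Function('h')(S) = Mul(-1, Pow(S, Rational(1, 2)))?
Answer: -1000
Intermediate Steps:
Function('r')(L) = Add(-5, Mul(-1, L, Pow(2, Rational(1, 2)))) (Function('r')(L) = Add(Mul(L, Mul(-1, Pow(2, Rational(1, 2)))), -5) = Add(Mul(-1, L, Pow(2, Rational(1, 2))), -5) = Add(-5, Mul(-1, L, Pow(2, Rational(1, 2)))))
Mul(Mul(Function('r')(0), -10), -20) = Mul(Mul(Add(-5, Mul(-1, 0, Pow(2, Rational(1, 2)))), -10), -20) = Mul(Mul(Add(-5, 0), -10), -20) = Mul(Mul(-5, -10), -20) = Mul(50, -20) = -1000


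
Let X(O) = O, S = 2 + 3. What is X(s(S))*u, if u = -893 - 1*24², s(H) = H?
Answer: -7345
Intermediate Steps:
S = 5
u = -1469 (u = -893 - 1*576 = -893 - 576 = -1469)
X(s(S))*u = 5*(-1469) = -7345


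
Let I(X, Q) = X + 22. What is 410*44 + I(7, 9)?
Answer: 18069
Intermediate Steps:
I(X, Q) = 22 + X
410*44 + I(7, 9) = 410*44 + (22 + 7) = 18040 + 29 = 18069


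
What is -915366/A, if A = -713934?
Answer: 152561/118989 ≈ 1.2821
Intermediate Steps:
-915366/A = -915366/(-713934) = -915366*(-1/713934) = 152561/118989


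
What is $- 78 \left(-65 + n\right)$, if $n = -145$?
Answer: $16380$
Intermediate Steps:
$- 78 \left(-65 + n\right) = - 78 \left(-65 - 145\right) = \left(-78\right) \left(-210\right) = 16380$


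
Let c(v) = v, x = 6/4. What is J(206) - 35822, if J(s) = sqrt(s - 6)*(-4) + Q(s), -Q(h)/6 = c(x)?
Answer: -35831 - 40*sqrt(2) ≈ -35888.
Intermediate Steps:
x = 3/2 (x = 6*(1/4) = 3/2 ≈ 1.5000)
Q(h) = -9 (Q(h) = -6*3/2 = -9)
J(s) = -9 - 4*sqrt(-6 + s) (J(s) = sqrt(s - 6)*(-4) - 9 = sqrt(-6 + s)*(-4) - 9 = -4*sqrt(-6 + s) - 9 = -9 - 4*sqrt(-6 + s))
J(206) - 35822 = (-9 - 4*sqrt(-6 + 206)) - 35822 = (-9 - 40*sqrt(2)) - 35822 = -35831 - 40*sqrt(2)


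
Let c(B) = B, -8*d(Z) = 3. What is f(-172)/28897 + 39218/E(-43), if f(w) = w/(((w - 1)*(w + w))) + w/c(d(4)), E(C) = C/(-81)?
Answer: 95284150374587/1289788698 ≈ 73876.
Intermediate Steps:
d(Z) = -3/8 (d(Z) = -⅛*3 = -3/8)
E(C) = -C/81 (E(C) = C*(-1/81) = -C/81)
f(w) = 1/(2*(-1 + w)) - 8*w/3 (f(w) = w/(((w - 1)*(w + w))) + w/(-3/8) = w/(((-1 + w)*(2*w))) + w*(-8/3) = w/((2*w*(-1 + w))) - 8*w/3 = w*(1/(2*w*(-1 + w))) - 8*w/3 = 1/(2*(-1 + w)) - 8*w/3)
f(-172)/28897 + 39218/E(-43) = ((3 - 16*(-172)² + 16*(-172))/(6*(-1 - 172)))/28897 + 39218/((-1/81*(-43))) = ((⅙)*(3 - 16*29584 - 2752)/(-173))*(1/28897) + 39218/(43/81) = ((⅙)*(-1/173)*(3 - 473344 - 2752))*(1/28897) + 39218*(81/43) = ((⅙)*(-1/173)*(-476093))*(1/28897) + 3176658/43 = (476093/1038)*(1/28897) + 3176658/43 = 476093/29995086 + 3176658/43 = 95284150374587/1289788698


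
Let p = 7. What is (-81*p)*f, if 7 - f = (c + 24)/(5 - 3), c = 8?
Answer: 5103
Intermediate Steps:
f = -9 (f = 7 - (8 + 24)/(5 - 3) = 7 - 32/2 = 7 - 1*16 = 7 - 16 = -9)
(-81*p)*f = -81*7*(-9) = -567*(-9) = 5103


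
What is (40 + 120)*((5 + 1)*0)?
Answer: 0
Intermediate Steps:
(40 + 120)*((5 + 1)*0) = 160*(6*0) = 160*0 = 0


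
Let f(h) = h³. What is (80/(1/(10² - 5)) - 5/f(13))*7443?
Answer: 124277222385/2197 ≈ 5.6567e+7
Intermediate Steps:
(80/(1/(10² - 5)) - 5/f(13))*7443 = (80/(1/(10² - 5)) - 5/(13³))*7443 = (80/(1/(100 - 5)) - 5/2197)*7443 = (80/(1/95) - 5*1/2197)*7443 = (80/(1/95) - 5/2197)*7443 = (80*95 - 5/2197)*7443 = (7600 - 5/2197)*7443 = (16697195/2197)*7443 = 124277222385/2197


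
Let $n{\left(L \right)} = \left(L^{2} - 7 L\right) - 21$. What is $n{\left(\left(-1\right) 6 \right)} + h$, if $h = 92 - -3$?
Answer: $152$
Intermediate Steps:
$n{\left(L \right)} = -21 + L^{2} - 7 L$
$h = 95$ ($h = 92 + 3 = 95$)
$n{\left(\left(-1\right) 6 \right)} + h = \left(-21 + \left(\left(-1\right) 6\right)^{2} - 7 \left(\left(-1\right) 6\right)\right) + 95 = \left(-21 + \left(-6\right)^{2} - -42\right) + 95 = \left(-21 + 36 + 42\right) + 95 = 57 + 95 = 152$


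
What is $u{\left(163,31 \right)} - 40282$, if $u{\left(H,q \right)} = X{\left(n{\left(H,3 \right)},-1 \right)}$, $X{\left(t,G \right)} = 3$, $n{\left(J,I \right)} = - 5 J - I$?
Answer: $-40279$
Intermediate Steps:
$n{\left(J,I \right)} = - I - 5 J$
$u{\left(H,q \right)} = 3$
$u{\left(163,31 \right)} - 40282 = 3 - 40282 = -40279$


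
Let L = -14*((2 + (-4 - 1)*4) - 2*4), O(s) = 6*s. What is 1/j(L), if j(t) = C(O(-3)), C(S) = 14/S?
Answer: -9/7 ≈ -1.2857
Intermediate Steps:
L = 364 (L = -14*((2 - 5*4) - 8) = -14*((2 - 20) - 8) = -14*(-18 - 8) = -14*(-26) = 364)
j(t) = -7/9 (j(t) = 14/((6*(-3))) = 14/(-18) = 14*(-1/18) = -7/9)
1/j(L) = 1/(-7/9) = -9/7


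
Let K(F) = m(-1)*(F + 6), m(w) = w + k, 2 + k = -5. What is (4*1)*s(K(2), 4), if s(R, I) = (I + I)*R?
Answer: -2048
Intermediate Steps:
k = -7 (k = -2 - 5 = -7)
m(w) = -7 + w (m(w) = w - 7 = -7 + w)
K(F) = -48 - 8*F (K(F) = (-7 - 1)*(F + 6) = -8*(6 + F) = -48 - 8*F)
s(R, I) = 2*I*R (s(R, I) = (2*I)*R = 2*I*R)
(4*1)*s(K(2), 4) = (4*1)*(2*4*(-48 - 8*2)) = 4*(2*4*(-48 - 16)) = 4*(2*4*(-64)) = 4*(-512) = -2048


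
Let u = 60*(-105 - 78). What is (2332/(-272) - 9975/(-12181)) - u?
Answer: 9088398617/828308 ≈ 10972.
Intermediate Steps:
u = -10980 (u = 60*(-183) = -10980)
(2332/(-272) - 9975/(-12181)) - u = (2332/(-272) - 9975/(-12181)) - 1*(-10980) = (2332*(-1/272) - 9975*(-1/12181)) + 10980 = (-583/68 + 9975/12181) + 10980 = -6423223/828308 + 10980 = 9088398617/828308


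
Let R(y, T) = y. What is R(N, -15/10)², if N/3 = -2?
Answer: 36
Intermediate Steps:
N = -6 (N = 3*(-2) = -6)
R(N, -15/10)² = (-6)² = 36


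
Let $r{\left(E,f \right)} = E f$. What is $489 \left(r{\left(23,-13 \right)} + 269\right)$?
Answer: $-14670$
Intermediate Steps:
$489 \left(r{\left(23,-13 \right)} + 269\right) = 489 \left(23 \left(-13\right) + 269\right) = 489 \left(-299 + 269\right) = 489 \left(-30\right) = -14670$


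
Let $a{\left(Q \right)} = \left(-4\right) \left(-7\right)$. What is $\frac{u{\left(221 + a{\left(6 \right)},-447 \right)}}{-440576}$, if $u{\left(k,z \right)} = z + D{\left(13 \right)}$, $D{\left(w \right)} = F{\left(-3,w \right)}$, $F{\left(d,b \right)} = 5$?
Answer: $\frac{221}{220288} \approx 0.0010032$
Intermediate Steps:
$a{\left(Q \right)} = 28$
$D{\left(w \right)} = 5$
$u{\left(k,z \right)} = 5 + z$ ($u{\left(k,z \right)} = z + 5 = 5 + z$)
$\frac{u{\left(221 + a{\left(6 \right)},-447 \right)}}{-440576} = \frac{5 - 447}{-440576} = \left(-442\right) \left(- \frac{1}{440576}\right) = \frac{221}{220288}$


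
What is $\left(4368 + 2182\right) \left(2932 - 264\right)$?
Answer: $17475400$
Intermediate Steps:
$\left(4368 + 2182\right) \left(2932 - 264\right) = 6550 \cdot 2668 = 17475400$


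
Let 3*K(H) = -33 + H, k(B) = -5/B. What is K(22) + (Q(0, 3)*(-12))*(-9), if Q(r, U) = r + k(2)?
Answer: -821/3 ≈ -273.67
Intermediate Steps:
K(H) = -11 + H/3 (K(H) = (-33 + H)/3 = -11 + H/3)
Q(r, U) = -5/2 + r (Q(r, U) = r - 5/2 = -5/2 + r)
K(22) + (Q(0, 3)*(-12))*(-9) = (-11 + (⅓)*22) + ((-5/2 + 0)*(-12))*(-9) = (-11 + 22/3) - 5/2*(-12)*(-9) = -11/3 + 30*(-9) = -11/3 - 270 = -821/3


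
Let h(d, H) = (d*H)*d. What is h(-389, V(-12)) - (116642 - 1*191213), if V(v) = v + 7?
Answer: -682034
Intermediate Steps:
V(v) = 7 + v
h(d, H) = H*d² (h(d, H) = (H*d)*d = H*d²)
h(-389, V(-12)) - (116642 - 1*191213) = (7 - 12)*(-389)² - (116642 - 1*191213) = -5*151321 - (116642 - 191213) = -756605 - 1*(-74571) = -756605 + 74571 = -682034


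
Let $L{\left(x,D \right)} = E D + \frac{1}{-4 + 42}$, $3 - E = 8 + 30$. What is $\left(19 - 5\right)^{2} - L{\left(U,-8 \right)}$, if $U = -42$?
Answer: $- \frac{3193}{38} \approx -84.026$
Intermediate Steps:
$E = -35$ ($E = 3 - \left(8 + 30\right) = 3 - 38 = -35$)
$L{\left(x,D \right)} = \frac{1}{38} - 35 D$ ($L{\left(x,D \right)} = - 35 D + \frac{1}{-4 + 42} = - 35 D + \frac{1}{38} = \frac{1}{38} - 35 D$)
$\left(19 - 5\right)^{2} - L{\left(U,-8 \right)} = \left(19 - 5\right)^{2} - \left(\frac{1}{38} - -280\right) = 14^{2} - \left(\frac{1}{38} + 280\right) = 196 - \frac{10641}{38} = - \frac{3193}{38}$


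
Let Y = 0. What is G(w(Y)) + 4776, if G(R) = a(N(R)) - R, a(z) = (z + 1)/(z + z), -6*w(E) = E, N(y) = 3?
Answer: 14330/3 ≈ 4776.7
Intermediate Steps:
w(E) = -E/6
a(z) = (1 + z)/(2*z) (a(z) = (1 + z)/((2*z)) = (1 + z)*(1/(2*z)) = (1 + z)/(2*z))
G(R) = 2/3 - R (G(R) = (1/2)*(1 + 3)/3 - R = (1/2)*(1/3)*4 - R = 2/3 - R)
G(w(Y)) + 4776 = (2/3 - (-1)*0/6) + 4776 = (2/3 - 1*0) + 4776 = (2/3 + 0) + 4776 = 2/3 + 4776 = 14330/3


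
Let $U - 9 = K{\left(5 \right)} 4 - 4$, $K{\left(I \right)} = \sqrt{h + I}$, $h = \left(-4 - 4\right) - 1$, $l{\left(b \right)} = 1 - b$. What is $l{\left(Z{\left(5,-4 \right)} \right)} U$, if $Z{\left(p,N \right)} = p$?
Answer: $-20 - 32 i \approx -20.0 - 32.0 i$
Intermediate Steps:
$h = -9$ ($h = -8 - 1 = -9$)
$K{\left(I \right)} = \sqrt{-9 + I}$
$U = 5 + 8 i$ ($U = 9 - \left(4 - \sqrt{-9 + 5} \cdot 4\right) = 9 - \left(4 - \sqrt{-4} \cdot 4\right) = 9 - \left(4 - 2 i 4\right) = 9 - \left(4 - 8 i\right) = 5 + 8 i \approx 5.0 + 8.0 i$)
$l{\left(Z{\left(5,-4 \right)} \right)} U = \left(1 - 5\right) \left(5 + 8 i\right) = - 4 \left(5 + 8 i\right) = -20 - 32 i$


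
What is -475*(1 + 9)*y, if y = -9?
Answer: 42750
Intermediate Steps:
-475*(1 + 9)*y = -475*(1 + 9)*(-9) = -4750*(-9) = -475*(-90) = 42750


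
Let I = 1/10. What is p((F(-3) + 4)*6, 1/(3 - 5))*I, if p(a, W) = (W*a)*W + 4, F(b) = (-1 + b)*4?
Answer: -7/5 ≈ -1.4000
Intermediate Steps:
F(b) = -4 + 4*b
I = ⅒ ≈ 0.10000
p(a, W) = 4 + a*W² (p(a, W) = a*W² + 4 = 4 + a*W²)
p((F(-3) + 4)*6, 1/(3 - 5))*I = (4 + (((-4 + 4*(-3)) + 4)*6)*(1/(3 - 5))²)*(⅒) = (4 + (((-4 - 12) + 4)*6)*(1/(-2))²)*(⅒) = (4 + ((-16 + 4)*6)*(-½)²)*(⅒) = (4 - 12*6*(¼))*(⅒) = (4 - 72*¼)*(⅒) = (4 - 18)*(⅒) = -14*⅒ = -7/5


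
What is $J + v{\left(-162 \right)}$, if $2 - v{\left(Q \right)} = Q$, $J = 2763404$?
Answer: $2763568$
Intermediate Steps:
$v{\left(Q \right)} = 2 - Q$
$J + v{\left(-162 \right)} = 2763404 + \left(2 - -162\right) = 2763404 + \left(2 + 162\right) = 2763404 + 164 = 2763568$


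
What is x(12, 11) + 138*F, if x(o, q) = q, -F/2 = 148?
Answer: -40837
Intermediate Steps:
F = -296 (F = -2*148 = -296)
x(12, 11) + 138*F = 11 + 138*(-296) = 11 - 40848 = -40837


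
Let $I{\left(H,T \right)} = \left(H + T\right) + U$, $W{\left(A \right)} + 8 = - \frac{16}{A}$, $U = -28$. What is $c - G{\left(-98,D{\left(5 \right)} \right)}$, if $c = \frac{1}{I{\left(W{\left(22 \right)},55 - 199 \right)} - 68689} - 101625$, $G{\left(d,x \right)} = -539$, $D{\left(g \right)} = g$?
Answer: $- \frac{76579417773}{757567} \approx -1.0109 \cdot 10^{5}$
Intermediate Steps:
$W{\left(A \right)} = -8 - \frac{16}{A}$
$I{\left(H,T \right)} = -28 + H + T$ ($I{\left(H,T \right)} = \left(H + T\right) - 28 = -28 + H + T$)
$c = - \frac{76987746386}{757567}$ ($c = \frac{1}{\left(-28 - \left(8 + \frac{16}{22}\right) + \left(55 - 199\right)\right) - 68689} - 101625 = \frac{1}{\left(-28 - \frac{96}{11} - 144\right) - 68689} - 101625 = \frac{1}{- \frac{1988}{11} - 68689} - 101625 = \frac{1}{- \frac{757567}{11}} - 101625 = - \frac{11}{757567} - 101625 = - \frac{76987746386}{757567} \approx -1.0163 \cdot 10^{5}$)
$c - G{\left(-98,D{\left(5 \right)} \right)} = - \frac{76987746386}{757567} - -539 = - \frac{76987746386}{757567} + 539 = - \frac{76579417773}{757567}$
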